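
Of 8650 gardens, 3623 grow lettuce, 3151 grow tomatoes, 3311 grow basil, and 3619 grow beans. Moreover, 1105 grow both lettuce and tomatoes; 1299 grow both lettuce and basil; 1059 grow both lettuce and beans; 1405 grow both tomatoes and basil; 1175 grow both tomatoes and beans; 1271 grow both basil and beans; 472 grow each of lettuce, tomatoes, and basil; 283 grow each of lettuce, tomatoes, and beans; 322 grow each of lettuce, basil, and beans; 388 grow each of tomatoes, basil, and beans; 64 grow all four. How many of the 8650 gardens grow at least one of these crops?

7791

|union| = 3623 + 3151 + 3311 + 3619 − 1105 − 1299 − 1059 − 1405 − 1175 − 1271 + 472 + 283 + 322 + 388 − 64 = 7791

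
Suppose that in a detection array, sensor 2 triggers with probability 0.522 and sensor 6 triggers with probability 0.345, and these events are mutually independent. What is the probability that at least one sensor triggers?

P(none) = (1 − 0.522) × (1 − 0.345) = 0.478 × 0.655 = 0.31309
P(at least one) = 1 − 0.31309 = 0.68691

0.68691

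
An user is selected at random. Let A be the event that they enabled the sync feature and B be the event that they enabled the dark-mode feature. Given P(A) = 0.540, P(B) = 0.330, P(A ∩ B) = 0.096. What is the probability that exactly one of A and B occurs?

0.678

By inclusion–exclusion (exactly-one form):
P(exactly one) = 0.540 + 0.330 − 2·0.096 = 0.678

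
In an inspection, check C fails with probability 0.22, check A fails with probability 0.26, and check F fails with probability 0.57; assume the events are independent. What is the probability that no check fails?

0.248196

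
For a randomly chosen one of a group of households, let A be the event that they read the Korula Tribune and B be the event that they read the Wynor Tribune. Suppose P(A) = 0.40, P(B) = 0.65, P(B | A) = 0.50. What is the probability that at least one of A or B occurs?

P(A ∩ B) = P(A)·P(B|A) = 0.40 × 0.50 = 0.20
Inclusion–exclusion gives
P(A ∪ B) = 0.40 + 0.65 − 0.20 = 0.85

0.85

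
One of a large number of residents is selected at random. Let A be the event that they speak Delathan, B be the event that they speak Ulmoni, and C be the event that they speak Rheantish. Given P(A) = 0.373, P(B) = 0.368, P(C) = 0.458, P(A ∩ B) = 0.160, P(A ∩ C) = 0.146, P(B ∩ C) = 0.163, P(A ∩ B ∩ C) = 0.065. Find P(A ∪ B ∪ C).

0.795

Using inclusion–exclusion:
P(A ∪ B ∪ C) = 0.373 + 0.368 + 0.458 − 0.160 − 0.146 − 0.163 + 0.065 = 0.795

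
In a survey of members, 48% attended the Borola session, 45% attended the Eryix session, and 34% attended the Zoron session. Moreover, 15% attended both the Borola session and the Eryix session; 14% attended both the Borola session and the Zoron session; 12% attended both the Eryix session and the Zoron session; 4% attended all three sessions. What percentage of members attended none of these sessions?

10%

P(at least one) = 48 + 45 + 34 − 15 − 14 − 12 + 4 = 90%
P(none) = 100% − 90% = 10%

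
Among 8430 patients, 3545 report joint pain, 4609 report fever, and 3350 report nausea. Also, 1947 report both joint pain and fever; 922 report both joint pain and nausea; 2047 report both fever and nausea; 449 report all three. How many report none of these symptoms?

1393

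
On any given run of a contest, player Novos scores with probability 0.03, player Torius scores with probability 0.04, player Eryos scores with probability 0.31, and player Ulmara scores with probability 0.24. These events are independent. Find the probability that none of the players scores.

0.48832128

Since the events are independent, P(none) is the product of the individual non-occurrence probabilities.
P(none) = (1 − 0.03) × (1 − 0.04) × (1 − 0.31) × (1 − 0.24) = 0.97 × 0.96 × 0.69 × 0.76 = 0.48832128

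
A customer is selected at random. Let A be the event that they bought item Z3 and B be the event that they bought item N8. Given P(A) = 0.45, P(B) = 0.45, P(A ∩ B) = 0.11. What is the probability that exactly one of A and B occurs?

Using the inclusion–exclusion count for exactly one event:
P(exactly one) = 0.45 + 0.45 − 2·0.11 = 0.68

0.68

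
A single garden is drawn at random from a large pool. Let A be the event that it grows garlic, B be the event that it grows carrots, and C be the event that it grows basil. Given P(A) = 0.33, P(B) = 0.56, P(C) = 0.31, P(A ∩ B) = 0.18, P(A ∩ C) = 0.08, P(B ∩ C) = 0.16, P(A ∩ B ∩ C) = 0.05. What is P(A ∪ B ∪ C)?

By inclusion-exclusion,
P(A ∪ B ∪ C) = 0.33 + 0.56 + 0.31 − 0.18 − 0.08 − 0.16 + 0.05 = 0.83

0.83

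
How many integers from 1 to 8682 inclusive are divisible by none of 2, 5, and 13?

Apply inclusion-exclusion:
floor(8682/2) + floor(8682/5) + floor(8682/13) − floor(8682/10) − floor(8682/26) − floor(8682/65) + floor(8682/130) = 4341 + 1736 + 667 − 868 − 333 − 133 + 66 = 5476
8682 − 5476 = 3206

3206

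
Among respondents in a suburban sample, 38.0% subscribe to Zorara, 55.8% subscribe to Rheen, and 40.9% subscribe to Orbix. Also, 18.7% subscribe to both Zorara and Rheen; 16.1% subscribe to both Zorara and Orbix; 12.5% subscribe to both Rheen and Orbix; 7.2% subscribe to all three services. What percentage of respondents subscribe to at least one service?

94.6%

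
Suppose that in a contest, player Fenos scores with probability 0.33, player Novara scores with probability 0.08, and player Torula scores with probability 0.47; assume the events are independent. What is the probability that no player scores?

0.326692

Since the events are independent, P(none) is the product of the individual non-occurrence probabilities.
P(none) = (1 − 0.33) × (1 − 0.08) × (1 − 0.47) = 0.67 × 0.92 × 0.53 = 0.326692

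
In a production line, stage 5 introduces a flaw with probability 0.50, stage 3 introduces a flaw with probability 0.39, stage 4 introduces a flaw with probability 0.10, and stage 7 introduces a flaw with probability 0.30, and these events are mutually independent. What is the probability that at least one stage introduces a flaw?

0.80785

P(none) = (1 − 0.50) × (1 − 0.39) × (1 − 0.10) × (1 − 0.30) = 0.50 × 0.61 × 0.90 × 0.70 = 0.19215
P(at least one) = 1 − 0.19215 = 0.80785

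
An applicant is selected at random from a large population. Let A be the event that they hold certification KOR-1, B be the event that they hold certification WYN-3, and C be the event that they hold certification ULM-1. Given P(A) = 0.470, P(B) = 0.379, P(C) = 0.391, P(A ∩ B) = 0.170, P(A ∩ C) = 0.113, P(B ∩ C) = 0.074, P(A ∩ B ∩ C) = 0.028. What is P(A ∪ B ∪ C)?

0.911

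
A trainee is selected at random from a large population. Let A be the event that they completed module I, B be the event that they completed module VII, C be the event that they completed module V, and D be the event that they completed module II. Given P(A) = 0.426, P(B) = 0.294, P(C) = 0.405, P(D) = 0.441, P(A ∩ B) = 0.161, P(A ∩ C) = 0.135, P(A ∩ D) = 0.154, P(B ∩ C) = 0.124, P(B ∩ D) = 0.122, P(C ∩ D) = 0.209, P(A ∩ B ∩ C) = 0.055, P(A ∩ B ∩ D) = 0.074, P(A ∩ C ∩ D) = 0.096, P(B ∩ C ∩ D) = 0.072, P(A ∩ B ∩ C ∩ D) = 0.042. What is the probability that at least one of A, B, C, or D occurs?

Apply inclusion-exclusion:
P(A ∪ B ∪ C ∪ D) = 0.426 + 0.294 + 0.405 + 0.441 − 0.161 − 0.135 − 0.154 − 0.124 − 0.122 − 0.209 + 0.055 + 0.074 + 0.096 + 0.072 − 0.042 = 0.916

0.916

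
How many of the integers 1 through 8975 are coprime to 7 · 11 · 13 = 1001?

6456

By inclusion-exclusion,
floor(8975/7) + floor(8975/11) + floor(8975/13) − floor(8975/77) − floor(8975/91) − floor(8975/143) + floor(8975/1001) = 1282 + 815 + 690 − 116 − 98 − 62 + 8 = 2519
8975 − 2519 = 6456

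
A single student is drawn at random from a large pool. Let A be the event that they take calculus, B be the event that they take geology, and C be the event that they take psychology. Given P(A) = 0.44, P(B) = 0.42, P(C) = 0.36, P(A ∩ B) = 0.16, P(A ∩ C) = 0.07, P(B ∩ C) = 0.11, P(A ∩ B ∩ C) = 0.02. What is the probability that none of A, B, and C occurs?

0.10

By inclusion-exclusion,
P(A ∪ B ∪ C) = 0.44 + 0.42 + 0.36 − 0.16 − 0.07 − 0.11 + 0.02 = 0.90
P(none) = 1 − 0.90 = 0.10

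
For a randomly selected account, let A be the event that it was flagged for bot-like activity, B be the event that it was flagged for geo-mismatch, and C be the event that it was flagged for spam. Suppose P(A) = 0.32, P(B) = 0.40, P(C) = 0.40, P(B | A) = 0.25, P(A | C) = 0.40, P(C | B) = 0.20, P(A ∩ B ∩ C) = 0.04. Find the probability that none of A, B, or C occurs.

0.16

P(A ∩ B) = P(A)·P(B|A) = 0.32 × 0.25 = 0.08
P(A ∩ C) = P(C)·P(A|C) = 0.40 × 0.40 = 0.16
P(B ∩ C) = P(B)·P(C|B) = 0.40 × 0.20 = 0.08
Using inclusion–exclusion:
P(A ∪ B ∪ C) = 0.32 + 0.40 + 0.40 − 0.08 − 0.16 − 0.08 + 0.04 = 0.84
P(none) = 1 − 0.84 = 0.16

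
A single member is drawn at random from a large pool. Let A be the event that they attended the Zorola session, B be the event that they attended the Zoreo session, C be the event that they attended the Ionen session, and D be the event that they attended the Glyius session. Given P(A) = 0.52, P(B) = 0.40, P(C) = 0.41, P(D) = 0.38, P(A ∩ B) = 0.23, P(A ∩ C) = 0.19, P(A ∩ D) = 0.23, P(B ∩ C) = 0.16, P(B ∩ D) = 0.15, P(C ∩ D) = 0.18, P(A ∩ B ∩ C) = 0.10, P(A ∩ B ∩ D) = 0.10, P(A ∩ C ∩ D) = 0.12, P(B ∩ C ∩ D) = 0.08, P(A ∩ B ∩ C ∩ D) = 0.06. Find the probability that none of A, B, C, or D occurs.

0.09

P(A ∪ B ∪ C ∪ D) = 0.52 + 0.40 + 0.41 + 0.38 − 0.23 − 0.19 − 0.23 − 0.16 − 0.15 − 0.18 + 0.10 + 0.10 + 0.12 + 0.08 − 0.06 = 0.91
P(none) = 1 − 0.91 = 0.09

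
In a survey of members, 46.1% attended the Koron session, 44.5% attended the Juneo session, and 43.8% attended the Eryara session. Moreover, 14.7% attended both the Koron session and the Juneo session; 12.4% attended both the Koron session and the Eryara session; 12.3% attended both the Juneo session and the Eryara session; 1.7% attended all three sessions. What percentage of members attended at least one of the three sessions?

By inclusion–exclusion:
P(≥1) = 46.1 + 44.5 + 43.8 − 14.7 − 12.4 − 12.3 + 1.7 = 96.7%

96.7%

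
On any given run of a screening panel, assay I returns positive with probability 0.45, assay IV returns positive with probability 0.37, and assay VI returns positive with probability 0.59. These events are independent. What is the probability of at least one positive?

Since the events are independent, P(none) is the product of the individual non-occurrence probabilities.
P(none) = (1 − 0.45) × (1 − 0.37) × (1 − 0.59) = 0.55 × 0.63 × 0.41 = 0.142065
P(at least one) = 1 − 0.142065 = 0.857935

0.857935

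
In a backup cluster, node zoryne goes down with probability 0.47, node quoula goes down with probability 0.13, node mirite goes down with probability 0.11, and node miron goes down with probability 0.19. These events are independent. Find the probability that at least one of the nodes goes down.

0.66759301

P(none) = (1 − 0.47) × (1 − 0.13) × (1 − 0.11) × (1 − 0.19) = 0.53 × 0.87 × 0.89 × 0.81 = 0.33240699
P(at least one) = 1 − 0.33240699 = 0.66759301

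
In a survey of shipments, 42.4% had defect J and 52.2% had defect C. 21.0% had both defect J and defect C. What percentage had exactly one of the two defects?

52.6%

By inclusion–exclusion (exactly-one form):
P(exactly one) = 42.4 + 52.2 − 2·21.0 = 52.6%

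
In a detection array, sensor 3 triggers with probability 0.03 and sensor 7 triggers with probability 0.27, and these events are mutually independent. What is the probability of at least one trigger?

P(none) = (1 − 0.03) × (1 − 0.27) = 0.97 × 0.73 = 0.7081
P(at least one) = 1 − 0.7081 = 0.2919

0.2919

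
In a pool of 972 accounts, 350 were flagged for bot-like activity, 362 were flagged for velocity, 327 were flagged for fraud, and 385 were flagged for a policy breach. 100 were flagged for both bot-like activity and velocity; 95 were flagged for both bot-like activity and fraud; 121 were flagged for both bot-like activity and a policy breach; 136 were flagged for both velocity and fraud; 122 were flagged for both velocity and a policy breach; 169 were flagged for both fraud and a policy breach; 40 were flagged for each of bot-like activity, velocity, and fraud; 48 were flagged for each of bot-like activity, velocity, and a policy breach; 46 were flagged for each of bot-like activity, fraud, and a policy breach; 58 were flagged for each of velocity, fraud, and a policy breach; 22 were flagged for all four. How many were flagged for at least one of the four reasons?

851

Using inclusion–exclusion:
|at least one| = 350 + 362 + 327 + 385 − 100 − 95 − 121 − 136 − 122 − 169 + 40 + 48 + 46 + 58 − 22 = 851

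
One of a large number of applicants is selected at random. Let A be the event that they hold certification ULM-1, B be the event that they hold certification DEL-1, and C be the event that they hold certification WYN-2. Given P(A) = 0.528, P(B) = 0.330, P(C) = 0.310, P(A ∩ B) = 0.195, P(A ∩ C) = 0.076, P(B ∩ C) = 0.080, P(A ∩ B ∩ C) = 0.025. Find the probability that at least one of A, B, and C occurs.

By inclusion-exclusion,
P(A ∪ B ∪ C) = 0.528 + 0.330 + 0.310 − 0.195 − 0.076 − 0.080 + 0.025 = 0.842

0.842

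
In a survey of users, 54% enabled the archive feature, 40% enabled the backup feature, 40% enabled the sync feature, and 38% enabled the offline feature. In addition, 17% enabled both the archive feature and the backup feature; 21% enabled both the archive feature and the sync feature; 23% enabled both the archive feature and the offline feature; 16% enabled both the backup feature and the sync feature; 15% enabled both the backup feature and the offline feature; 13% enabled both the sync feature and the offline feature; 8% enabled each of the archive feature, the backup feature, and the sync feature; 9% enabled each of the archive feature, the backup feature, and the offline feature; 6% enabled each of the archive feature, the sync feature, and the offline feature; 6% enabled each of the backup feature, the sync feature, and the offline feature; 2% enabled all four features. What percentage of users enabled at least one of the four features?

94%

Apply inclusion-exclusion:
P(union) = 54 + 40 + 40 + 38 − 17 − 21 − 23 − 16 − 15 − 13 + 8 + 9 + 6 + 6 − 2 = 94%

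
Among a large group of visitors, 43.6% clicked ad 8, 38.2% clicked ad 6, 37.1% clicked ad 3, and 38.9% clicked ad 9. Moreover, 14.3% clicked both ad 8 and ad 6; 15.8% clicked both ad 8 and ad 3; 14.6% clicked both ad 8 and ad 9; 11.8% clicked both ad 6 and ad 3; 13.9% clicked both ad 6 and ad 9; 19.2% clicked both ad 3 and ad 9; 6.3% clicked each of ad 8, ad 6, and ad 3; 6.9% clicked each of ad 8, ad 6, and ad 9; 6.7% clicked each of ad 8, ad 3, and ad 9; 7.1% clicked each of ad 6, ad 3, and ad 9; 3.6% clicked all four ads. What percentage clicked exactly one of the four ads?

P(exactly one) = 43.6 + 38.2 + 37.1 + 38.9 − 2·14.3 − 2·15.8 − 2·14.6 − 2·11.8 − 2·13.9 − 2·19.2 + 3·6.3 + 3·6.9 + 3·6.7 + 3·7.1 − 4·3.6 = 45.2%

45.2%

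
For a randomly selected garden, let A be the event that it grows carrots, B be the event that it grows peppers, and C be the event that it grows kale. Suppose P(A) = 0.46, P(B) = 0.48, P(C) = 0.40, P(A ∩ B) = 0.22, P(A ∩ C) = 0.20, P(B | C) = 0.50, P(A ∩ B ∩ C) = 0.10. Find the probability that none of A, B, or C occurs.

0.18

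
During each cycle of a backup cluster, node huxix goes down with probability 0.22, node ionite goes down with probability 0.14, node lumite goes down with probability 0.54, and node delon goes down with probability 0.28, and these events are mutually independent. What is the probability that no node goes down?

P(none) = (1 − 0.22) × (1 − 0.14) × (1 − 0.54) × (1 − 0.28) = 0.78 × 0.86 × 0.46 × 0.72 = 0.22216896

0.22216896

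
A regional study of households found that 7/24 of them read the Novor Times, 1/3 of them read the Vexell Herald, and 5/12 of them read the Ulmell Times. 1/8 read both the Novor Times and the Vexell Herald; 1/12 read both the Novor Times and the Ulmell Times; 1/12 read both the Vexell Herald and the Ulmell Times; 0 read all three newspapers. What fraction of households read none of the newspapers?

1/4

Apply inclusion-exclusion:
P(union) = 7/24 + 1/3 + 5/12 − 1/8 − 1/12 − 1/12 + 0 = 3/4
P(none) = 1 − 3/4 = 1/4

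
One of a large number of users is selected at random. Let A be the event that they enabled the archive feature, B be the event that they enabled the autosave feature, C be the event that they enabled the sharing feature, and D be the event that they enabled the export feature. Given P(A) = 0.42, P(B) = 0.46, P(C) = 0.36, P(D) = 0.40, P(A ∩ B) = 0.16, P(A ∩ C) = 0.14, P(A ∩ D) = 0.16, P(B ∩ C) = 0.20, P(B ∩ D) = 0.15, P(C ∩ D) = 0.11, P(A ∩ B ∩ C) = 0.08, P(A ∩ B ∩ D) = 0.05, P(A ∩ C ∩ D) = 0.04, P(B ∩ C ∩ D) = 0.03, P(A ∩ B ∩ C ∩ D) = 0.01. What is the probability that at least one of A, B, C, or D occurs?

Inclusion–exclusion gives
P(A ∪ B ∪ C ∪ D) = 0.42 + 0.46 + 0.36 + 0.40 − 0.16 − 0.14 − 0.16 − 0.20 − 0.15 − 0.11 + 0.08 + 0.05 + 0.04 + 0.03 − 0.01 = 0.91

0.91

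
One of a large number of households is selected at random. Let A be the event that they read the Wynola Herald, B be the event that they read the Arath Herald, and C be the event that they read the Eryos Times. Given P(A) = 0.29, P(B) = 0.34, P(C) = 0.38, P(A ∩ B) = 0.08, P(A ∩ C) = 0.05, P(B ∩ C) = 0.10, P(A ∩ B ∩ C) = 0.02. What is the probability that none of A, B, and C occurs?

0.20

By inclusion-exclusion,
P(A ∪ B ∪ C) = 0.29 + 0.34 + 0.38 − 0.08 − 0.05 − 0.10 + 0.02 = 0.80
P(none) = 1 − 0.80 = 0.20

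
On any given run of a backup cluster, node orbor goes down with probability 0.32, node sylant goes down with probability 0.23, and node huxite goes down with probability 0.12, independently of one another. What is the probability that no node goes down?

Independence gives P(none) = ∏(1 − pᵢ).
P(none) = (1 − 0.32) × (1 − 0.23) × (1 − 0.12) = 0.68 × 0.77 × 0.88 = 0.460768

0.460768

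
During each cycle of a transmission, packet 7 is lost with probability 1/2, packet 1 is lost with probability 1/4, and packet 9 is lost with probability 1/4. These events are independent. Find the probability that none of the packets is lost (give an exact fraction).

9/32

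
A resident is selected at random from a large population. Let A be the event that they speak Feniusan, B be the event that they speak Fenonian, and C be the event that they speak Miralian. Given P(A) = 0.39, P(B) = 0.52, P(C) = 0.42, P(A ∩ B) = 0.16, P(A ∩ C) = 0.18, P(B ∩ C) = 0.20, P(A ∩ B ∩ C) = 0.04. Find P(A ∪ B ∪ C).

0.83

Apply inclusion-exclusion:
P(A ∪ B ∪ C) = 0.39 + 0.52 + 0.42 − 0.16 − 0.18 − 0.20 + 0.04 = 0.83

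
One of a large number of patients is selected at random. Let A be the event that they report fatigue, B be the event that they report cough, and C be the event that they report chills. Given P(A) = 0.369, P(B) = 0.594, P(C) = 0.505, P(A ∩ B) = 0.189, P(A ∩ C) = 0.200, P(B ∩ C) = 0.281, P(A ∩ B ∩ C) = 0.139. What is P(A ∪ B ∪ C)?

By inclusion-exclusion,
P(A ∪ B ∪ C) = 0.369 + 0.594 + 0.505 − 0.189 − 0.200 − 0.281 + 0.139 = 0.937

0.937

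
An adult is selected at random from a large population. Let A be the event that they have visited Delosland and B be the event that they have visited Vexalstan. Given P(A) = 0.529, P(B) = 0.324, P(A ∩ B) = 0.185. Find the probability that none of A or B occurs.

P(A ∪ B) = 0.529 + 0.324 − 0.185 = 0.668
P(none) = 1 − 0.668 = 0.332

0.332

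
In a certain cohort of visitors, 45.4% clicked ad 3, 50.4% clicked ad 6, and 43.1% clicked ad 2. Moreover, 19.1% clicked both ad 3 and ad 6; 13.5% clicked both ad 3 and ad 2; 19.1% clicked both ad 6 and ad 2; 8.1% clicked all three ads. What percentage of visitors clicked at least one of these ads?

95.3%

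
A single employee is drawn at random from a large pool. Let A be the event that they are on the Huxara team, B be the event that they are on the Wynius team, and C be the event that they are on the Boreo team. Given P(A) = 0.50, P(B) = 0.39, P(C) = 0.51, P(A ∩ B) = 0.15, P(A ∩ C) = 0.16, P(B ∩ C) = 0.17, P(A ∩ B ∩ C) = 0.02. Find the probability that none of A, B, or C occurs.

0.06

By inclusion-exclusion,
P(A ∪ B ∪ C) = 0.50 + 0.39 + 0.51 − 0.15 − 0.16 − 0.17 + 0.02 = 0.94
P(none) = 1 − 0.94 = 0.06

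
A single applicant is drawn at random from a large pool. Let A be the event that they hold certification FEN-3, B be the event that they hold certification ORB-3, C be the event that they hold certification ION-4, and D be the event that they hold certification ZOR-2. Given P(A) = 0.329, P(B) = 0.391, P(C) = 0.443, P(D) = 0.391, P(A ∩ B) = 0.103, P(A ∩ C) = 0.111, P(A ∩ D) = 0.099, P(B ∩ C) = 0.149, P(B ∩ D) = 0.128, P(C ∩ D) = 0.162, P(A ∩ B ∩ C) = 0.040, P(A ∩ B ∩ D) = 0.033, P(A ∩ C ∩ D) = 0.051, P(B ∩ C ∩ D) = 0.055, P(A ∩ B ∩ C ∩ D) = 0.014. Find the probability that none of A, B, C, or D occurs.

0.033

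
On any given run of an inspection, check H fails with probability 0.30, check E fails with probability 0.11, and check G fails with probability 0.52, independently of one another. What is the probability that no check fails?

P(none) = (1 − 0.30) × (1 − 0.11) × (1 − 0.52) = 0.70 × 0.89 × 0.48 = 0.29904

0.29904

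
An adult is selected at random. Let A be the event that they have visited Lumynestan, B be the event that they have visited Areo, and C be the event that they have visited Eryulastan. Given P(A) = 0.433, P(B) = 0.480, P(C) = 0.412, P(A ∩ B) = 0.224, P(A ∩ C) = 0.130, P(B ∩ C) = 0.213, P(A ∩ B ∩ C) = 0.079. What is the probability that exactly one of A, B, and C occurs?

P(exactly one) = 0.433 + 0.480 + 0.412 − 2·0.224 − 2·0.130 − 2·0.213 + 3·0.079 = 0.428

0.428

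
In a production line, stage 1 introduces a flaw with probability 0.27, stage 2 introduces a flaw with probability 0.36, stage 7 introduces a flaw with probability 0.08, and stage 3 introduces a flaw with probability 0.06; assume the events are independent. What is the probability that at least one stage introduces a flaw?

P(none) = (1 − 0.27) × (1 − 0.36) × (1 − 0.08) × (1 − 0.06) = 0.73 × 0.64 × 0.92 × 0.94 = 0.40403456
P(at least one) = 1 − 0.40403456 = 0.59596544

0.59596544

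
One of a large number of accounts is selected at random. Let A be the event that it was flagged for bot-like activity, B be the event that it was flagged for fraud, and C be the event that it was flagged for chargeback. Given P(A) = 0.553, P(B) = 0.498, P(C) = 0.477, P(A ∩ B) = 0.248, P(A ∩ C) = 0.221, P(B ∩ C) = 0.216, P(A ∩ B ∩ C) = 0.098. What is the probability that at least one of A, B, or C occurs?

0.941

Using inclusion–exclusion:
P(A ∪ B ∪ C) = 0.553 + 0.498 + 0.477 − 0.248 − 0.221 − 0.216 + 0.098 = 0.941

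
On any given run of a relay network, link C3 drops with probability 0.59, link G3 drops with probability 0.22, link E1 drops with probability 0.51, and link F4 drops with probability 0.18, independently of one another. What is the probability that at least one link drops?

0.87150436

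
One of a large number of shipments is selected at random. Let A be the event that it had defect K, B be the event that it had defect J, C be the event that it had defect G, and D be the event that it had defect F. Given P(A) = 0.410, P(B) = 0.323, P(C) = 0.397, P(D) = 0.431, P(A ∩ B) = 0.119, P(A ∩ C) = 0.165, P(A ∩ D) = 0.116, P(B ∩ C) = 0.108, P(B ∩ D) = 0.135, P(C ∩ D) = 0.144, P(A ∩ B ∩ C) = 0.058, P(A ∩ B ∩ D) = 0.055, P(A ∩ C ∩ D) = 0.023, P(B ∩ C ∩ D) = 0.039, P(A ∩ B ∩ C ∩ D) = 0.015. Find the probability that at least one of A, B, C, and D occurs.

0.934

P(A ∪ B ∪ C ∪ D) = 0.410 + 0.323 + 0.397 + 0.431 − 0.119 − 0.165 − 0.116 − 0.108 − 0.135 − 0.144 + 0.058 + 0.055 + 0.023 + 0.039 − 0.015 = 0.934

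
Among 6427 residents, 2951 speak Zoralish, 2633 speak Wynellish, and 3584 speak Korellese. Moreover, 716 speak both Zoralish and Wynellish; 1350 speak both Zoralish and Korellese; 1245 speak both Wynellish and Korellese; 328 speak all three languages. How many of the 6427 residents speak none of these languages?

242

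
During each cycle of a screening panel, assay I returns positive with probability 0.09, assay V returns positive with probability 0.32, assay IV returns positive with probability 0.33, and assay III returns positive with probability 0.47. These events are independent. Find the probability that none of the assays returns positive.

0.21973588

P(none) = (1 − 0.09) × (1 − 0.32) × (1 − 0.33) × (1 − 0.47) = 0.91 × 0.68 × 0.67 × 0.53 = 0.21973588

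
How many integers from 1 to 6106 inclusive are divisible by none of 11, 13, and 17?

4822

555 + 469 + 359 − 42 − 32 − 27 + 2 = 1284
6106 − 1284 = 4822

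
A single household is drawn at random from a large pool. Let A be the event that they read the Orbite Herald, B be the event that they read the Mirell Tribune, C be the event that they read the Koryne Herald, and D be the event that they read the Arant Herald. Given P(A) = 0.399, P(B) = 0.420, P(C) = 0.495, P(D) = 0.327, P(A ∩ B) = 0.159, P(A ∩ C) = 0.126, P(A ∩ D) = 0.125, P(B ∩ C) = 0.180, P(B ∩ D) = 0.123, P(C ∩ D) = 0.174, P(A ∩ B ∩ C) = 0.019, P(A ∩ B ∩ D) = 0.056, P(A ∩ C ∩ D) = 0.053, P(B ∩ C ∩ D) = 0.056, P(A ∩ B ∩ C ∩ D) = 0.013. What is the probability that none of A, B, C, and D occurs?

P(A ∪ B ∪ C ∪ D) = 0.399 + 0.420 + 0.495 + 0.327 − 0.159 − 0.126 − 0.125 − 0.180 − 0.123 − 0.174 + 0.019 + 0.056 + 0.053 + 0.056 − 0.013 = 0.925
P(none) = 1 − 0.925 = 0.075

0.075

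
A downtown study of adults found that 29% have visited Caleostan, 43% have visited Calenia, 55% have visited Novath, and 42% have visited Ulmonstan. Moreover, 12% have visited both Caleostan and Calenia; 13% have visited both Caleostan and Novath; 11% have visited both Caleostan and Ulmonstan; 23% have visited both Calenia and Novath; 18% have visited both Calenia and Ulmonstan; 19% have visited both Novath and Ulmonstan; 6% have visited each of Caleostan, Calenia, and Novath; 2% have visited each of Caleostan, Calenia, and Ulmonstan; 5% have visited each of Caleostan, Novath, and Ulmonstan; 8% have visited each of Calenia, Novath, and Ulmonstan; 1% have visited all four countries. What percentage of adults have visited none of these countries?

P(at least one) = 29 + 43 + 55 + 42 − 12 − 13 − 11 − 23 − 18 − 19 + 6 + 2 + 5 + 8 − 1 = 93%
P(none) = 100% − 93% = 7%

7%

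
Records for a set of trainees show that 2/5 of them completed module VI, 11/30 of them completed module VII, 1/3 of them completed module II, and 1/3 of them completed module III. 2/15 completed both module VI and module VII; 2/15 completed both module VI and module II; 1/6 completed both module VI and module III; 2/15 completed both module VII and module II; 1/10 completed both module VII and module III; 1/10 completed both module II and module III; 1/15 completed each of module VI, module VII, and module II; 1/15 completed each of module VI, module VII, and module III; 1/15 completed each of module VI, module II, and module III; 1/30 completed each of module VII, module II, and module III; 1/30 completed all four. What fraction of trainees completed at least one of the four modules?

P(union) = 2/5 + 11/30 + 1/3 + 1/3 − 2/15 − 2/15 − 1/6 − 2/15 − 1/10 − 1/10 + 1/15 + 1/15 + 1/15 + 1/30 − 1/30 = 13/15

13/15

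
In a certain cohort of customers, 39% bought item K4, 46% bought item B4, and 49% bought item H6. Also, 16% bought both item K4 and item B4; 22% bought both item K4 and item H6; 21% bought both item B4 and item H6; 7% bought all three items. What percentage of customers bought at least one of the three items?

82%

P(≥1) = 39 + 46 + 49 − 16 − 22 − 21 + 7 = 82%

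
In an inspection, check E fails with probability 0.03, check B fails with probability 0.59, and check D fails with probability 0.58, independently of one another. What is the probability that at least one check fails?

0.832966

Independence gives P(none) = ∏(1 − pᵢ).
P(none) = (1 − 0.03) × (1 − 0.59) × (1 − 0.58) = 0.97 × 0.41 × 0.42 = 0.167034
P(at least one) = 1 − 0.167034 = 0.832966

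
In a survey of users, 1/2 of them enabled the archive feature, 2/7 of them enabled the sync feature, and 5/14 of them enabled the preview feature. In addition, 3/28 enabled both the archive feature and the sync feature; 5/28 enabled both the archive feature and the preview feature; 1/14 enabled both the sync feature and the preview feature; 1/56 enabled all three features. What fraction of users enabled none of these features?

By inclusion–exclusion:
P(union) = 1/2 + 2/7 + 5/14 − 3/28 − 5/28 − 1/14 + 1/56 = 45/56
P(none) = 1 − 45/56 = 11/56

11/56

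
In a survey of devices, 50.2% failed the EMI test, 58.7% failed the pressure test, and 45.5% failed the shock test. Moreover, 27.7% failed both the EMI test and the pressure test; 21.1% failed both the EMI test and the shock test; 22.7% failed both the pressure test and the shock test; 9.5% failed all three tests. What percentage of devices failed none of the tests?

7.6%

P(at least one) = 50.2 + 58.7 + 45.5 − 27.7 − 21.1 − 22.7 + 9.5 = 92.4%
P(none) = 100% − 92.4% = 7.6%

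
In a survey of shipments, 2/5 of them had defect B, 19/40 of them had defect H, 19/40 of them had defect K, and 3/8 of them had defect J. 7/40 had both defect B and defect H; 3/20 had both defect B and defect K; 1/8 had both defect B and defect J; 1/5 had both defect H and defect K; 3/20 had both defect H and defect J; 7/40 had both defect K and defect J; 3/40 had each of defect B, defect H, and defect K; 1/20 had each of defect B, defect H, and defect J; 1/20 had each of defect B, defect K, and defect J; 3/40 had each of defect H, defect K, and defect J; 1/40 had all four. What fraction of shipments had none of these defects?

Using inclusion–exclusion:
P(union) = 2/5 + 19/40 + 19/40 + 3/8 − 7/40 − 3/20 − 1/8 − 1/5 − 3/20 − 7/40 + 3/40 + 1/20 + 1/20 + 3/40 − 1/40 = 39/40
P(none) = 1 − 39/40 = 1/40

1/40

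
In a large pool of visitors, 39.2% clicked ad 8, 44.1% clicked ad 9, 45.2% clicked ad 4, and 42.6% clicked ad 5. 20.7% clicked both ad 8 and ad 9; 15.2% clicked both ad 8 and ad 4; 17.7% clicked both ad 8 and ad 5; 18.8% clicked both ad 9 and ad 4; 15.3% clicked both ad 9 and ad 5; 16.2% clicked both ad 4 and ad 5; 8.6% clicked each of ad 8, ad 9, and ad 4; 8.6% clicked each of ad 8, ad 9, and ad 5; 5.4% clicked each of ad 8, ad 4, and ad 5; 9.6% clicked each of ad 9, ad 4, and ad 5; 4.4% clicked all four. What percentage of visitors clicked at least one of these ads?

Inclusion–exclusion gives
P(≥1) = 39.2 + 44.1 + 45.2 + 42.6 − 20.7 − 15.2 − 17.7 − 18.8 − 15.3 − 16.2 + 8.6 + 8.6 + 5.4 + 9.6 − 4.4 = 95.0%

95.0%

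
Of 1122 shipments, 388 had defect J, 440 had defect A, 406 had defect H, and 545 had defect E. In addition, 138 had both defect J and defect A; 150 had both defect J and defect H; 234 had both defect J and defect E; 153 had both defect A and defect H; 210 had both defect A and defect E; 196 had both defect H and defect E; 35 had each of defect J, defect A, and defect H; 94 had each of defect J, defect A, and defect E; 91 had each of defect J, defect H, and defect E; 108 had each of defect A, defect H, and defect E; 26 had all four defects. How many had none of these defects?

122

|union| = 388 + 440 + 406 + 545 − 138 − 150 − 234 − 153 − 210 − 196 + 35 + 94 + 91 + 108 − 26 = 1000
None: 1122 − 1000 = 122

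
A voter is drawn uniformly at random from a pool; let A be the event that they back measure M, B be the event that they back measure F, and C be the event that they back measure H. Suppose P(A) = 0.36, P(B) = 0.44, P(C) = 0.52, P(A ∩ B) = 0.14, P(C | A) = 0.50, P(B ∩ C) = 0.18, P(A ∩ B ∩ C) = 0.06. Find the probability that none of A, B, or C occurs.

P(A ∩ C) = P(A)·P(C|A) = 0.36 × 0.50 = 0.18
P(A ∪ B ∪ C) = 0.36 + 0.44 + 0.52 − 0.14 − 0.18 − 0.18 + 0.06 = 0.88
P(none) = 1 − 0.88 = 0.12

0.12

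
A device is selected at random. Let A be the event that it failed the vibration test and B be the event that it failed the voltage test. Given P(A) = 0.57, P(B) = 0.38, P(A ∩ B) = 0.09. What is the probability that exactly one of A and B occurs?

0.77

By inclusion–exclusion (exactly-one form):
P(exactly one) = 0.57 + 0.38 − 2·0.09 = 0.77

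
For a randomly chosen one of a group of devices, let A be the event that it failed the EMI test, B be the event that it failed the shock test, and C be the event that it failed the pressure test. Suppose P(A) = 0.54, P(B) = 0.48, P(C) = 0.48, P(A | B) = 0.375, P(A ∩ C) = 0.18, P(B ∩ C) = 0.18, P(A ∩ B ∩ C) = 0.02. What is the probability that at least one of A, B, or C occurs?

0.98

P(A ∩ B) = P(B)·P(A|B) = 0.48 × 0.375 = 0.18
P(A ∪ B ∪ C) = 0.54 + 0.48 + 0.48 − 0.18 − 0.18 − 0.18 + 0.02 = 0.98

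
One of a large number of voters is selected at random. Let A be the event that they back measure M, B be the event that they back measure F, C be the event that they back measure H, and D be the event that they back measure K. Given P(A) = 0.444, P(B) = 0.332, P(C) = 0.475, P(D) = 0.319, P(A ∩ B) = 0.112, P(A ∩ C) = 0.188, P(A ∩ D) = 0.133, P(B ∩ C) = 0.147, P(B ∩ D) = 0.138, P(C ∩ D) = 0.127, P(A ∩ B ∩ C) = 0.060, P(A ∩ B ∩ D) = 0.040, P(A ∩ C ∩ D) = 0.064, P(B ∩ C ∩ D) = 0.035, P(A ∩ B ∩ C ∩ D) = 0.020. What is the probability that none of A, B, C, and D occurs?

By inclusion-exclusion,
P(A ∪ B ∪ C ∪ D) = 0.444 + 0.332 + 0.475 + 0.319 − 0.112 − 0.188 − 0.133 − 0.147 − 0.138 − 0.127 + 0.060 + 0.040 + 0.064 + 0.035 − 0.020 = 0.904
P(none) = 1 − 0.904 = 0.096

0.096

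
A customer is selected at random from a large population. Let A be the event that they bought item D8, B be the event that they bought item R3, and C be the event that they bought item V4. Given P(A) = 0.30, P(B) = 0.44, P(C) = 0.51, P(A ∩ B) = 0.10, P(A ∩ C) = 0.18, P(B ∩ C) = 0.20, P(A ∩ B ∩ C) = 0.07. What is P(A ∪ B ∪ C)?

0.84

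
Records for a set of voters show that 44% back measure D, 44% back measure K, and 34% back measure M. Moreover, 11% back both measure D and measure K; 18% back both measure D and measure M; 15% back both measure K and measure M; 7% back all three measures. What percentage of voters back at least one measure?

P(union) = 44 + 44 + 34 − 11 − 18 − 15 + 7 = 85%

85%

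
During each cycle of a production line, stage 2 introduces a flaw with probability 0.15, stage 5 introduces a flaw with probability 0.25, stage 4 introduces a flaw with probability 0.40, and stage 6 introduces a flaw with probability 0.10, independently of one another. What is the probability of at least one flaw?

Independence gives P(none) = ∏(1 − pᵢ).
P(none) = (1 − 0.15) × (1 − 0.25) × (1 − 0.40) × (1 − 0.10) = 0.85 × 0.75 × 0.60 × 0.90 = 0.34425
P(at least one) = 1 − 0.34425 = 0.65575

0.65575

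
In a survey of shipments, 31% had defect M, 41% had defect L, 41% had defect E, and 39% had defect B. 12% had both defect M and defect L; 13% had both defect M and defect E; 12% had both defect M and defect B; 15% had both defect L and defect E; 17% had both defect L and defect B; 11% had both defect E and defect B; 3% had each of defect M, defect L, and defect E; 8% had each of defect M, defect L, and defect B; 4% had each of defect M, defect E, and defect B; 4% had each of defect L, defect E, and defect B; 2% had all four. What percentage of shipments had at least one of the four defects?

89%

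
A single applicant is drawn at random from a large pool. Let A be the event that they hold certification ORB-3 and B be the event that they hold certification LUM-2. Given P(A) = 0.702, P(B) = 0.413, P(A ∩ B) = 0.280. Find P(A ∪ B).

0.835

By inclusion-exclusion,
P(A ∪ B) = 0.702 + 0.413 − 0.280 = 0.835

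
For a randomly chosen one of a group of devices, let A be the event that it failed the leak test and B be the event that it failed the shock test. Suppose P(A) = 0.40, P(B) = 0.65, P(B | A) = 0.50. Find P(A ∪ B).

0.85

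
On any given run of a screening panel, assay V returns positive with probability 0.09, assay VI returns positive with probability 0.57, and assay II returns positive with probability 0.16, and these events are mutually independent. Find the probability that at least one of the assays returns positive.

0.671308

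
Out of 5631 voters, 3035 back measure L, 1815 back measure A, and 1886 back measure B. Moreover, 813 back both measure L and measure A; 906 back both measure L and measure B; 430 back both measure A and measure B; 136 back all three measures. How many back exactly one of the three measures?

By inclusion–exclusion (exactly-one form):
|exactly one| = 3035 + 1815 + 1886 − 2·813 − 2·906 − 2·430 + 3·136 = 2846

2846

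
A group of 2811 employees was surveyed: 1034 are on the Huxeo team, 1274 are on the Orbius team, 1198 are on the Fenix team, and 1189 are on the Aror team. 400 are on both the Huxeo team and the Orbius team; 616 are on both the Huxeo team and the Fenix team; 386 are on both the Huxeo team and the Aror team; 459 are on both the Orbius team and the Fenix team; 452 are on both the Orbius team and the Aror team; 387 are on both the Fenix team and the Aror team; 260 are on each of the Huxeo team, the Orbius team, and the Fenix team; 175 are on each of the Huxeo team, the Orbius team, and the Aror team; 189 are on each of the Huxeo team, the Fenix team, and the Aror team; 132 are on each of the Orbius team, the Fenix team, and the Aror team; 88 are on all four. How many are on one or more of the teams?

2663

|union| = 1034 + 1274 + 1198 + 1189 − 400 − 616 − 386 − 459 − 452 − 387 + 260 + 175 + 189 + 132 − 88 = 2663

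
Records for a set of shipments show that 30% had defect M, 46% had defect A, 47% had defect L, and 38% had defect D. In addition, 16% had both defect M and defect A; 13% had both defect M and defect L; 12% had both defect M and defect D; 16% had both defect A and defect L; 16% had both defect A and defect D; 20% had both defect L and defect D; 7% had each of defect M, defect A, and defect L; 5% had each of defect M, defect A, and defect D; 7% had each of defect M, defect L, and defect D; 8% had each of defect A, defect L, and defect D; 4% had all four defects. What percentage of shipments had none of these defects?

9%

Apply inclusion-exclusion:
P(≥1) = 30 + 46 + 47 + 38 − 16 − 13 − 12 − 16 − 16 − 20 + 7 + 5 + 7 + 8 − 4 = 91%
P(none) = 100% − 91% = 9%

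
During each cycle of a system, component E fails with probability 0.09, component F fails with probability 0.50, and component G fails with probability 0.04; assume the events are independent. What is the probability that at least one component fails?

0.5632

Since the events are independent, P(none) is the product of the individual non-occurrence probabilities.
P(none) = (1 − 0.09) × (1 − 0.50) × (1 − 0.04) = 0.91 × 0.50 × 0.96 = 0.4368
P(at least one) = 1 − 0.4368 = 0.5632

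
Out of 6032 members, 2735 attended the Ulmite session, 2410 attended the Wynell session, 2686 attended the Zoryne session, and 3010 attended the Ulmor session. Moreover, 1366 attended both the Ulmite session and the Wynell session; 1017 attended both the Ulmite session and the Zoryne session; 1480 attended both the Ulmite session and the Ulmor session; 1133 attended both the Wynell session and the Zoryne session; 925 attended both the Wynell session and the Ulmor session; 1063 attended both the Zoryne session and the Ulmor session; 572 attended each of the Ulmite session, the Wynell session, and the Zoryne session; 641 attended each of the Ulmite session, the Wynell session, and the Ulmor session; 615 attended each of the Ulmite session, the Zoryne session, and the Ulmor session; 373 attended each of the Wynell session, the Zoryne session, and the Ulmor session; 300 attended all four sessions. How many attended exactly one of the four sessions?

2276

Using the inclusion–exclusion count for exactly one event:
|exactly one| = 2735 + 2410 + 2686 + 3010 − 2·1366 − 2·1017 − 2·1480 − 2·1133 − 2·925 − 2·1063 + 3·572 + 3·641 + 3·615 + 3·373 − 4·300 = 2276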